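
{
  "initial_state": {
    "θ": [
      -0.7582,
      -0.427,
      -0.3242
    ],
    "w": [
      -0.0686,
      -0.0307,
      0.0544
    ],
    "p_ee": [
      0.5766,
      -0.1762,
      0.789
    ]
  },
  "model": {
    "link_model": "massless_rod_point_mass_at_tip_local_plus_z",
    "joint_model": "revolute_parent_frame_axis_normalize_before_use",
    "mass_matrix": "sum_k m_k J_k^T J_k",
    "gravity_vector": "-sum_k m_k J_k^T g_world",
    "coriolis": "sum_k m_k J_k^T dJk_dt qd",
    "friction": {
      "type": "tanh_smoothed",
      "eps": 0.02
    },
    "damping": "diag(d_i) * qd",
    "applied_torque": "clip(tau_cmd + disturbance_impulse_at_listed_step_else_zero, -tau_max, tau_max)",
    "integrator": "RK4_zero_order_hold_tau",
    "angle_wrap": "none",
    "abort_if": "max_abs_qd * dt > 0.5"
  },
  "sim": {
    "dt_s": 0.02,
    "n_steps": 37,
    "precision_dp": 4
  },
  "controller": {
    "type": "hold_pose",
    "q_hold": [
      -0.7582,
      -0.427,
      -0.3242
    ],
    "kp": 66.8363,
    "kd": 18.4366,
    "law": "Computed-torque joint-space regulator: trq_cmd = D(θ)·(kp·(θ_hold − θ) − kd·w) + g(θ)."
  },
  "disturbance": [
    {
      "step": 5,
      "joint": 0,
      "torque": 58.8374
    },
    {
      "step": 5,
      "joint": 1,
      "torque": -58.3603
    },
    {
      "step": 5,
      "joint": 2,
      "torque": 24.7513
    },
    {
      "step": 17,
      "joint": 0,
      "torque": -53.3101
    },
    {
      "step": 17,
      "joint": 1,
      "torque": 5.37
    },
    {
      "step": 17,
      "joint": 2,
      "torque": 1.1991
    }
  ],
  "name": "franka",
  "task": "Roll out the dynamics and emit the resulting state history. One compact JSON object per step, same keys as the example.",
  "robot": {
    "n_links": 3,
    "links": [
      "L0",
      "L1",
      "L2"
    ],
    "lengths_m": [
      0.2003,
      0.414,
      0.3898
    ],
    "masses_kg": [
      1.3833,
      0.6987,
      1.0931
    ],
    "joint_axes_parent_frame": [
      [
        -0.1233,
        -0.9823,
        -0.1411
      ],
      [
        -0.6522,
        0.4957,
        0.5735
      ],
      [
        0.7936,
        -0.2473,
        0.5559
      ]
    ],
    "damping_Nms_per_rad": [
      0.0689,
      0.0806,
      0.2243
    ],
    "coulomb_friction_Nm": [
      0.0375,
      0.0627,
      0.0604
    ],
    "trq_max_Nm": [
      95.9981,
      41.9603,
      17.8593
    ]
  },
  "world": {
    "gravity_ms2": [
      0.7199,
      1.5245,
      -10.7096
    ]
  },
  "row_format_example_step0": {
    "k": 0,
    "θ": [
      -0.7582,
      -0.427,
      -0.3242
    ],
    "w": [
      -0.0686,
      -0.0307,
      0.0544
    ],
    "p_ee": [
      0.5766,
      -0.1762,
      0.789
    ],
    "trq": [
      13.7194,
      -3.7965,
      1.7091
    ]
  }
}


{"k":1,"\u03b8":[-0.7593,-0.4276,-0.3237],"w":[-0.0417,-0.0241,0.0139],"p_ee":[0.5771,-0.1767,0.7885],"trq":[13.3296,-3.7771,1.7241]}
{"k":2,"\u03b8":[-0.76,-0.428,-0.3235],"w":[-0.0227,-0.0078,0.0142],"p_ee":[0.5775,-0.1769,0.7882],"trq":[13.0546,-3.7579,1.7234]}
{"k":3,"\u03b8":[-0.7603,-0.4282,-0.3235],"w":[-0.0108,-0.0007,0.0098],"p_ee":[0.5777,-0.177,0.788],"trq":[12.8634,-3.7338,1.72]}
{"k":4,"\u03b8":[-0.7605,-0.4283,-0.3236],"w":[-0.0035,0.0024,0.0062],"p_ee":[0.5777,-0.177,0.7879],"trq":[12.7332,-3.7109,1.7153]}
{"k":5,"\u03b8":[-0.7605,-0.4283,-0.3237],"w":[0.001,0.0042,0.0047],"p_ee":[0.5778,-0.177,0.7879],"trq":[71.4829,-41.9603,17.8593]}
{"k":6,"\u03b8":[-0.7555,-0.4354,-0.3181],"w":[0.4965,-0.708,0.5589],"p_ee":[0.5701,-0.1818,0.7924],"trq":[-10.0146,11.0013,-4.4661]}
{"k":7,"\u03b8":[-0.7475,-0.4471,-0.3098],"w":[0.3065,-0.4683,0.2705],"p_ee":[0.5574,-0.1894,0.7994],"trq":[-3.258,6.5674,-2.5765]}
{"k":8,"\u03b8":[-0.7426,-0.4547,-0.3061],"w":[0.1779,-0.2893,0.1008],"p_ee":[0.5497,-0.1938,0.8035],"trq":[1.5257,3.4125,-1.2443]}
{"k":9,"\u03b8":[-0.74,-0.4592,-0.3051],"w":[0.0915,-0.1544,0.0134],"p_ee":[0.5454,-0.1961,0.8057],"trq":[4.9105,1.1781,-0.3091]}
{"k":10,"\u03b8":[-0.7387,-0.4612,-0.305],"w":[0.0353,-0.0398,0.0074],"p_ee":[0.5435,-0.197,0.8067],"trq":[7.3022,-0.3976,0.3326]}
{"k":11,"\u03b8":[-0.7384,-0.4614,-0.3051],"w":[-0.0034,0.0269,-0.0083],"p_ee":[0.5432,-0.197,0.8069],"trq":[8.9828,-1.4853,0.7781]}
{"k":12,"\u03b8":[-0.7387,-0.4605,-0.3055],"w":[-0.0293,0.0652,-0.0185],"p_ee":[0.5439,-0.1965,0.8066],"trq":[10.1464,-2.2168,1.0769]}
{"k":13,"\u03b8":[-0.7395,-0.4589,-0.3058],"w":[-0.0448,0.0911,-0.0182],"p_ee":[0.5452,-0.1957,0.8059],"trq":[10.9557,-2.7244,1.2815]}
{"k":14,"\u03b8":[-0.7404,-0.457,-0.3062],"w":[-0.0537,0.1051,-0.018],"p_ee":[0.5469,-0.1948,0.8051],"trq":[11.518,-3.0746,1.4224]}
{"k":15,"\u03b8":[-0.7416,-0.4548,-0.3065],"w":[-0.058,0.1111,-0.0178],"p_ee":[0.5488,-0.1937,0.8041],"trq":[11.9057,-3.3139,1.5184]}
{"k":16,"\u03b8":[-0.7427,-0.4526,-0.3069],"w":[-0.0593,0.1118,-0.0175],"p_ee":[0.5508,-0.1926,0.8031],"trq":[12.1703,-3.4753,1.583]}
{"k":17,"\u03b8":[-0.7439,-0.4504,-0.3072],"w":[-0.0585,0.1091,-0.0173],"p_ee":[0.5527,-0.1915,0.8021],"trq":[-40.962,1.7877,2.8248]}
{"k":18,"\u03b8":[-0.756,-0.4506,-0.2914],"w":[-1.1477,-0.1609,1.5204],"p_ee":[0.5597,-0.196,0.7966],"trq":[32.9576,-5.8194,1.2116]}
{"k":19,"\u03b8":[-0.7747,-0.4536,-0.269],"w":[-0.7257,-0.118,0.7789],"p_ee":[0.5698,-0.2036,0.788],"trq":[26.8867,-5.4326,1.3563]}
{"k":20,"\u03b8":[-0.7863,-0.4557,-0.2583],"w":[-0.4368,-0.0744,0.3231],"p_ee":[0.5764,-0.2076,0.7823],"trq":[22.5786,-5.0705,1.4684]}
{"k":21,"\u03b8":[-0.7931,-0.4568,-0.2546],"w":[-0.2381,-0.0278,0.0619],"p_ee":[0.5807,-0.2092,0.7788],"trq":[19.5246,-4.7696,1.5435]}
{"k":22,"\u03b8":[-0.7965,-0.4569,-0.2547],"w":[-0.1018,0.0298,-0.0431],"p_ee":[0.5834,-0.2093,0.7767],"trq":[17.3631,-4.5152,1.5691]}
{"k":23,"\u03b8":[-0.7976,-0.4558,-0.2559],"w":[-0.0116,0.0779,-0.073],"p_ee":[0.5849,-0.2085,0.7758],"trq":[15.8402,-4.2937,1.5579]}
{"k":24,"\u03b8":[-0.7973,-0.454,-0.2575],"w":[0.0452,0.1046,-0.091],"p_ee":[0.5857,-0.2072,0.7756],"trq":[14.7888,-4.129,1.5473]}
{"k":25,"\u03b8":[-0.796,-0.4517,-0.2594],"w":[0.0802,0.1188,-0.0993],"p_ee":[0.586,-0.2056,0.7759],"trq":[14.0567,-4.0075,1.5385]}
{"k":26,"\u03b8":[-0.7942,-0.4493,-0.2614],"w":[0.1006,0.1249,-0.1013],"p_ee":[0.5859,-0.2039,0.7764],"trq":[13.5437,-3.9177,1.5315]}
{"k":27,"\u03b8":[-0.7921,-0.4468,-0.2634],"w":[0.111,0.1255,-0.1],"p_ee":[0.5856,-0.2022,0.7772],"trq":[13.1854,-3.8511,1.5264]}
{"k":28,"\u03b8":[-0.7898,-0.4443,-0.2653],"w":[0.1148,0.1224,-0.0968],"p_ee":[0.5852,-0.2005,0.778],"trq":[12.9364,-3.8013,1.5228]}
{"k":29,"\u03b8":[-0.7876,-0.4419,-0.2672],"w":[0.1141,0.1169,-0.0927],"p_ee":[0.5846,-0.1988,0.7789],"trq":[12.7645,-3.7636,1.5204]}
{"k":30,"\u03b8":[-0.7853,-0.4396,-0.269],"w":[0.1106,0.1099,-0.0883],"p_ee":[0.5841,-0.1973,0.7797],"trq":[12.6469,-3.7349,1.519]}
{"k":31,"\u03b8":[-0.7832,-0.4375,-0.2707],"w":[0.1054,0.1022,-0.0837],"p_ee":[0.5835,-0.1958,0.7806],"trq":[12.5675,-3.7126,1.5183]}
{"k":32,"\u03b8":[-0.7811,-0.4355,-0.2723],"w":[0.0993,0.0943,-0.0792],"p_ee":[0.583,-0.1944,0.7814],"trq":[12.5149,-3.6951,1.5182]}
{"k":33,"\u03b8":[-0.7792,-0.4337,-0.2739],"w":[0.0926,0.0864,-0.0749],"p_ee":[0.5825,-0.1931,0.7821],"trq":[12.4809,-3.6812,1.5186]}
{"k":34,"\u03b8":[-0.7774,-0.4321,-0.2753],"w":[0.0859,0.0787,-0.0707],"p_ee":[0.5819,-0.1919,0.7828],"trq":[12.4599,-3.6699,1.5193]}
{"k":35,"\u03b8":[-0.7758,-0.4306,-0.2767],"w":[0.0792,0.0714,-0.0667],"p_ee":[0.5815,-0.1908,0.7834],"trq":[12.4479,-3.6606,1.5202]}
{"k":36,"\u03b8":[-0.7742,-0.4292,-0.278],"w":[0.0728,0.0646,-0.0629],"p_ee":[0.581,-0.1898,0.784],"trq":[12.4421,-3.6529,1.5213]}
{"k":37,"\u03b8":[-0.7728,-0.428,-0.2792],"w":[0.0667,0.0583,-0.0594],"p_ee":[0.5806,-0.1889,0.7846]}


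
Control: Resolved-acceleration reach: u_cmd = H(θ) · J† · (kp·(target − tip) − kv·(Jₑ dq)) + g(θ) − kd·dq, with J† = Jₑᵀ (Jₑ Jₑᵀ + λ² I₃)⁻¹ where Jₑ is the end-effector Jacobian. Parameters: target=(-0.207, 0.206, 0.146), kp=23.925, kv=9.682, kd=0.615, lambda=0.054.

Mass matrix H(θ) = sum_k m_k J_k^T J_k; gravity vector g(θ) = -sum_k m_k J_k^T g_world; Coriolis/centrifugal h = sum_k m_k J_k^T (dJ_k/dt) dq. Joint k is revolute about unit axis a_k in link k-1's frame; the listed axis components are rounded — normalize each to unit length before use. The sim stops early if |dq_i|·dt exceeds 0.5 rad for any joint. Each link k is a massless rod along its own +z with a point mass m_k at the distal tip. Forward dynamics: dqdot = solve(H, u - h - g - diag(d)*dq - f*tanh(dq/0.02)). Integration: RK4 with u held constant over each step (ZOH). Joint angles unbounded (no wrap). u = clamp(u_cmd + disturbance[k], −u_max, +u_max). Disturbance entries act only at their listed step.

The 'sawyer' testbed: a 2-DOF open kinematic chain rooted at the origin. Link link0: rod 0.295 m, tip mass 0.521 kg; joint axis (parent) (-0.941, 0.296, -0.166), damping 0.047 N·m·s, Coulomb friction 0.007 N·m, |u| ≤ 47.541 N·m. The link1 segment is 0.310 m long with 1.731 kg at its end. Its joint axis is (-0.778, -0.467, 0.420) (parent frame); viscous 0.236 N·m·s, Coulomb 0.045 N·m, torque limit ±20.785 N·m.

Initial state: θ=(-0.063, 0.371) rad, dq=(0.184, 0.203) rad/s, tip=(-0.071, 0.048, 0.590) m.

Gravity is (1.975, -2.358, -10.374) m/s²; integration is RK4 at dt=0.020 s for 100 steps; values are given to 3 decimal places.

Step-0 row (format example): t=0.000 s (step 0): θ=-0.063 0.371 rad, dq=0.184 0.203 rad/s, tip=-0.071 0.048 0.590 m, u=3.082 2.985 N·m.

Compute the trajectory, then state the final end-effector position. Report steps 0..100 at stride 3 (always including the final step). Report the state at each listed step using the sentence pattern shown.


t=0.060 s (step 3): θ=-0.057 0.420 rad, dq=0.067 1.251 rad/s, tip=-0.078 0.061 0.586 m, u=2.123 0.935 N·m.
t=0.120 s (step 6): θ=-0.052 0.506 rad, dq=0.084 1.550 rad/s, tip=-0.093 0.080 0.576 m, u=1.370 -0.048 N·m.
t=0.180 s (step 9): θ=-0.046 0.602 rad, dq=0.121 1.636 rad/s, tip=-0.108 0.101 0.564 m, u=0.787 -0.724 N·m.
t=0.240 s (step 12): θ=-0.038 0.701 rad, dq=0.157 1.649 rad/s, tip=-0.124 0.121 0.548 m, u=0.318 -1.293 N·m.
t=0.300 s (step 15): θ=-0.027 0.799 rad, dq=0.190 1.630 rad/s, tip=-0.139 0.140 0.530 m, u=-0.075 -1.806 N·m.
t=0.360 s (step 18): θ=-0.015 0.896 rad, dq=0.220 1.591 rad/s, tip=-0.154 0.158 0.511 m, u=-0.414 -2.274 N·m.
t=0.420 s (step 21): θ=-0.001 0.989 rad, dq=0.249 1.537 rad/s, tip=-0.167 0.174 0.490 m, u=-0.711 -2.693 N·m.
t=0.480 s (step 24): θ=0.015 1.080 rad, dq=0.276 1.471 rad/s, tip=-0.179 0.187 0.468 m, u=-0.971 -3.060 N·m.
t=0.540 s (step 27): θ=0.032 1.166 rad, dq=0.301 1.397 rad/s, tip=-0.189 0.199 0.446 m, u=-1.198 -3.372 N·m.
t=0.600 s (step 30): θ=0.051 1.247 rad, dq=0.322 1.318 rad/s, tip=-0.198 0.209 0.425 m, u=-1.395 -3.629 N·m.
t=0.660 s (step 33): θ=0.071 1.324 rad, dq=0.340 1.235 rad/s, tip=-0.206 0.217 0.403 m, u=-1.565 -3.831 N·m.
t=0.720 s (step 36): θ=0.091 1.395 rad, dq=0.353 1.151 rad/s, tip=-0.213 0.224 0.383 m, u=-1.710 -3.982 N·m.
t=0.780 s (step 39): θ=0.113 1.462 rad, dq=0.362 1.068 rad/s, tip=-0.218 0.229 0.363 m, u=-1.833 -4.087 N·m.
t=0.840 s (step 42): θ=0.135 1.523 rad, dq=0.368 0.987 rad/s, tip=-0.222 0.233 0.345 m, u=-1.938 -4.152 N·m.
t=0.900 s (step 45): θ=0.157 1.580 rad, dq=0.369 0.909 rad/s, tip=-0.226 0.236 0.328 m, u=-2.027 -4.182 N·m.
t=0.960 s (step 48): θ=0.179 1.632 rad, dq=0.367 0.836 rad/s, tip=-0.229 0.238 0.312 m, u=-2.102 -4.183 N·m.
t=1.020 s (step 51): θ=0.201 1.680 rad, dq=0.361 0.766 rad/s, tip=-0.231 0.239 0.297 m, u=-2.166 -4.161 N·m.
t=1.080 s (step 54): θ=0.222 1.725 rad, dq=0.354 0.702 rad/s, tip=-0.233 0.240 0.284 m, u=-2.221 -4.120 N·m.
t=1.140 s (step 57): θ=0.243 1.765 rad, dq=0.344 0.643 rad/s, tip=-0.234 0.240 0.272 m, u=-2.268 -4.064 N·m.
t=1.200 s (step 60): θ=0.263 1.802 rad, dq=0.333 0.588 rad/s, tip=-0.235 0.240 0.261 m, u=-2.310 -3.998 N·m.
t=1.260 s (step 63): θ=0.283 1.836 rad, dq=0.320 0.538 rad/s, tip=-0.236 0.240 0.251 m, u=-2.346 -3.925 N·m.
t=1.320 s (step 66): θ=0.302 1.866 rad, dq=0.307 0.493 rad/s, tip=-0.236 0.239 0.242 m, u=-2.378 -3.846 N·m.
t=1.380 s (step 69): θ=0.320 1.895 rad, dq=0.294 0.452 rad/s, tip=-0.236 0.238 0.234 m, u=-2.407 -3.764 N·m.
t=1.440 s (step 72): θ=0.337 1.921 rad, dq=0.281 0.414 rad/s, tip=-0.237 0.238 0.227 m, u=-2.432 -3.680 N·m.
t=1.500 s (step 75): θ=0.354 1.945 rad, dq=0.267 0.380 rad/s, tip=-0.237 0.237 0.220 m, u=-2.456 -3.596 N·m.
t=1.560 s (step 78): θ=0.369 1.967 rad, dq=0.254 0.349 rad/s, tip=-0.237 0.236 0.214 m, u=-2.477 -3.513 N·m.
t=1.620 s (step 81): θ=0.384 1.987 rad, dq=0.241 0.322 rad/s, tip=-0.237 0.235 0.208 m, u=-2.496 -3.431 N·m.
t=1.680 s (step 84): θ=0.398 2.005 rad, dq=0.228 0.296 rad/s, tip=-0.236 0.234 0.203 m, u=-2.514 -3.351 N·m.
t=1.740 s (step 87): θ=0.412 2.022 rad, dq=0.216 0.274 rad/s, tip=-0.236 0.233 0.199 m, u=-2.531 -3.274 N·m.
t=1.800 s (step 90): θ=0.424 2.038 rad, dq=0.205 0.253 rad/s, tip=-0.236 0.232 0.195 m, u=-2.546 -3.199 N·m.
t=1.860 s (step 93): θ=0.436 2.053 rad, dq=0.193 0.234 rad/s, tip=-0.236 0.232 0.191 m, u=-2.559 -3.127 N·m.
t=1.920 s (step 96): θ=0.447 2.066 rad, dq=0.183 0.217 rad/s, tip=-0.236 0.231 0.187 m, u=-2.572 -3.058 N·m.
t=1.980 s (step 99): θ=0.458 2.079 rad, dq=0.173 0.201 rad/s, tip=-0.235 0.230 0.184 m, u=-2.584 -2.992 N·m.
t=2.000 s (step 100): θ=0.461 2.083 rad, dq=0.169 0.196 rad/s, tip=-0.235 0.230 0.183 m.
final tip position (m): -0.235 0.230 0.183


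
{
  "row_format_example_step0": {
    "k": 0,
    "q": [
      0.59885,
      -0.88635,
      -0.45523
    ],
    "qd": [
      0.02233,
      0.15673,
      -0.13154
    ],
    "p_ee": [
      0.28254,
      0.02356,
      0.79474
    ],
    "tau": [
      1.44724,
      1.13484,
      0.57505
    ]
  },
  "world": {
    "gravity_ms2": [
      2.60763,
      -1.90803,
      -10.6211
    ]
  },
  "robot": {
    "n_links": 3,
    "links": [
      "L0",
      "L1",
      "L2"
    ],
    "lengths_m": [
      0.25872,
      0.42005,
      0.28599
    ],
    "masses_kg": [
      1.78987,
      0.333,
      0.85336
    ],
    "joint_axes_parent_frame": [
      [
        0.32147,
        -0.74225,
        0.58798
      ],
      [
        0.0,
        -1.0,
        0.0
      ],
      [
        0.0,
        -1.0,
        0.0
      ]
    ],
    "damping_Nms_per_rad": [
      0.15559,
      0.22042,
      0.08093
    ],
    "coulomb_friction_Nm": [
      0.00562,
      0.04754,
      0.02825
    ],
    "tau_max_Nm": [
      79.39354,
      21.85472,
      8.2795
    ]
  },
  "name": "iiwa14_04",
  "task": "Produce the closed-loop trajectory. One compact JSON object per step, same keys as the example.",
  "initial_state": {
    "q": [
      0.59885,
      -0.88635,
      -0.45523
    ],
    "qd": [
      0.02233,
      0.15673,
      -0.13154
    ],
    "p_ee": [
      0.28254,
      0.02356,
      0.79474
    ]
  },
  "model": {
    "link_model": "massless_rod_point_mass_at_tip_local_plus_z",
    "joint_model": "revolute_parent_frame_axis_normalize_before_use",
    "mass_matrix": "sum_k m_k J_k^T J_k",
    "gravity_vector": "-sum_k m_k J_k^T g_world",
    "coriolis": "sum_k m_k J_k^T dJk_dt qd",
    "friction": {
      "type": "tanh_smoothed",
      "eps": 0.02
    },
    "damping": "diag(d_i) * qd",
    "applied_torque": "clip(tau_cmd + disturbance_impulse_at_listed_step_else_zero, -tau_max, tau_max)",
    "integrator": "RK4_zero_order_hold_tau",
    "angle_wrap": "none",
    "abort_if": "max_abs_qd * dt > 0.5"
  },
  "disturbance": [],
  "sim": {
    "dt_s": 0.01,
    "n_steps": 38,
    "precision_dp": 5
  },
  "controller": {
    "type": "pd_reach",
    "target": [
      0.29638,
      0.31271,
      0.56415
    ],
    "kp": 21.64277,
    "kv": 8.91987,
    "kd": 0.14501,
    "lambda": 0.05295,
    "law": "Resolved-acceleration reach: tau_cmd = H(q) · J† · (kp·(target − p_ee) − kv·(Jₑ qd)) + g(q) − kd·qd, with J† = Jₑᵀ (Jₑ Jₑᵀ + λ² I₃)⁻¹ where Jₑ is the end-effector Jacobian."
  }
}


{"k":1,"q":[0.60023,-0.8864,-0.45608],"qd":[0.25078,-0.1596,-0.05148],"p_ee":[0.28188,0.02353,0.79484],"tau":[1.45078,1.48246,0.69902]}
{"k":2,"q":[0.60369,-0.88925,-0.45653],"qd":[0.43967,-0.40599,-0.04178],"p_ee":[0.28131,0.02397,0.79439],"tau":[1.44731,1.79291,0.82425]}
{"k":3,"q":[0.60889,-0.89432,-0.45704],"qd":[0.59828,-0.60632,-0.06322],"p_ee":[0.28085,0.02484,0.79345],"tau":[1.43731,2.07408,0.94532]}
{"k":4,"q":[0.61554,-0.90121,-0.45786],"qd":[0.73031,-0.76942,-0.10255],"p_ee":[0.28047,0.02608,0.79205],"tau":[1.42219,2.32991,1.06091]}
{"k":5,"q":[0.62339,-0.90957,-0.45912],"qd":[0.83899,-0.90205,-0.15094],"p_ee":[0.28018,0.02765,0.79023],"tau":[1.40343,2.5638,1.17038]}
{"k":6,"q":[0.63222,-0.91914,-0.46088],"qd":[0.92725,-1.00972,-0.20212],"p_ee":[0.27996,0.02952,0.78803],"tau":[1.3824,2.77861,1.27346]}
{"k":7,"q":[0.64185,-0.92967,-0.46315],"qd":[0.99766,-1.09685,-0.25196],"p_ee":[0.2798,0.03165,0.78551],"tau":[1.3603,2.9768,1.37014]}
{"k":8,"q":[0.6521,-0.94099,-0.4659],"qd":[1.05255,-1.16699,-0.29782],"p_ee":[0.27969,0.03403,0.78269],"tau":[1.33814,3.16045,1.46058]}
{"k":9,"q":[0.66284,-0.95294,-0.46908],"qd":[1.09399,-1.22301,-0.33817],"p_ee":[0.27963,0.03661,0.77961],"tau":[1.31675,3.33133,1.54505]}
{"k":10,"q":[0.67392,-0.9654,-0.47263],"qd":[1.12383,-1.26728,-0.37221],"p_ee":[0.27962,0.03939,0.77629],"tau":[1.29675,3.49095,1.62388]}
{"k":11,"q":[0.68526,-0.97824,-0.47649],"qd":[1.14373,-1.30174,-0.39969],"p_ee":[0.27965,0.04233,0.77279],"tau":[1.27861,3.64058,1.69739]}
{"k":12,"q":[0.69676,-0.99139,-0.48059],"qd":[1.15516,-1.32798,-0.42069],"p_ee":[0.2797,0.04542,0.7691],"tau":[1.26263,3.7813,1.76594]}
{"k":13,"q":[0.70833,-1.00476,-0.48488],"qd":[1.1594,-1.34733,-0.4355],"p_ee":[0.27979,0.04863,0.76528],"tau":[1.24899,3.91401,1.82987]}
{"k":14,"q":[0.71991,-1.0183,-0.48928],"qd":[1.15759,-1.36089,-0.44457],"p_ee":[0.2799,0.05195,0.76132],"tau":[1.23778,4.03951,1.88949]}
{"k":15,"q":[0.73145,-1.03195,-0.49374],"qd":[1.15074,-1.36958,-0.44842],"p_ee":[0.28004,0.05537,0.75727],"tau":[1.22897,4.15844,1.9451]}
{"k":16,"q":[0.7429,-1.04567,-0.49823],"qd":[1.13971,-1.37417,-0.44759],"p_ee":[0.28019,0.05886,0.75312],"tau":[1.22251,4.27137,1.99698]}
{"k":17,"q":[0.75422,-1.05941,-0.50268],"qd":[1.12526,-1.37529,-0.44262],"p_ee":[0.28037,0.06241,0.74891],"tau":[1.21827,4.37878,2.04539]}
{"k":18,"q":[0.76539,-1.07315,-0.50706],"qd":[1.10804,-1.37347,-0.43406],"p_ee":[0.28056,0.06601,0.74464],"tau":[1.2161,4.48107,2.09056]}
{"k":19,"q":[0.77637,-1.08686,-0.51135],"qd":[1.08861,-1.36917,-0.4224],"p_ee":[0.28077,0.06965,0.74033],"tau":[1.21582,4.5786,2.13271]}
{"k":20,"q":[0.78714,-1.10052,-0.5155],"qd":[1.06745,-1.36277,-0.4081],"p_ee":[0.28099,0.07332,0.73598],"tau":[1.21725,4.67168,2.17204]}
{"k":21,"q":[0.7977,-1.1141,-0.5195],"qd":[1.04498,-1.35457,-0.39159],"p_ee":[0.28122,0.077,0.73162],"tau":[1.22019,4.76058,2.20873]}
{"k":22,"q":[0.80803,-1.1276,-0.52333],"qd":[1.02153,-1.34486,-0.37327],"p_ee":[0.28147,0.08069,0.72725],"tau":[1.22445,4.84552,2.24295]}
{"k":23,"q":[0.81813,-1.14099,-0.52697],"qd":[0.9974,-1.33385,-0.35346],"p_ee":[0.28172,0.08437,0.72289],"tau":[1.22984,4.92673,2.27485]}
{"k":24,"q":[0.82798,-1.15426,-0.5304],"qd":[0.97285,-1.32174,-0.33248],"p_ee":[0.28199,0.08805,0.71852],"tau":[1.23618,5.00438,2.30457]}
{"k":25,"q":[0.83758,-1.16741,-0.53361],"qd":[0.94808,-1.30869,-0.31061],"p_ee":[0.28226,0.09171,0.71418],"tau":[1.24329,5.07865,2.33226]}
{"k":26,"q":[0.84693,-1.18042,-0.53661],"qd":[0.92326,-1.29484,-0.28807],"p_ee":[0.28254,0.09535,0.70985],"tau":[1.25103,5.14969,2.35803]}
{"k":27,"q":[0.85604,-1.1933,-0.53938],"qd":[0.89855,-1.28032,-0.26508],"p_ee":[0.28282,0.09896,0.70555],"tau":[1.25923,5.21764,2.382]}
{"k":28,"q":[0.8649,-1.20602,-0.54192],"qd":[0.87405,-1.26522,-0.24183],"p_ee":[0.28311,0.10254,0.70128],"tau":[1.26776,5.28263,2.40427]}
{"k":29,"q":[0.87352,-1.21859,-0.54422],"qd":[0.84986,-1.24964,-0.21845],"p_ee":[0.28341,0.10608,0.69706],"tau":[1.2765,5.34477,2.42494]}
{"k":30,"q":[0.88189,-1.231,-0.54629],"qd":[0.82607,-1.23366,-0.1951],"p_ee":[0.2837,0.10958,0.69287],"tau":[1.28533,5.40419,2.44411]}
{"k":31,"q":[0.89004,-1.24326,-0.54813],"qd":[0.80273,-1.21735,-0.17188],"p_ee":[0.284,0.11304,0.68873],"tau":[1.29417,5.461,2.46187]}
{"k":32,"q":[0.89795,-1.25534,-0.54974],"qd":[0.7799,-1.20076,-0.1489],"p_ee":[0.2843,0.11645,0.68463],"tau":[1.30292,5.51529,2.4783]}
{"k":33,"q":[0.90563,-1.26726,-0.55111],"qd":[0.7576,-1.18395,-0.12622],"p_ee":[0.2846,0.11982,0.68059],"tau":[1.3115,5.56716,2.49346]}
{"k":34,"q":[0.9131,-1.27901,-0.55227],"qd":[0.73587,-1.16697,-0.10393],"p_ee":[0.2849,0.12313,0.6766],"tau":[1.31985,5.61671,2.50745]}
{"k":35,"q":[0.92035,-1.2906,-0.5532],"qd":[0.71473,-1.14986,-0.08208],"p_ee":[0.28519,0.12639,0.67267],"tau":[1.32792,5.66402,2.52032]}
{"k":36,"q":[0.92739,-1.302,-0.55392],"qd":[0.69419,-1.13265,-0.06074],"p_ee":[0.28549,0.1296,0.6688],"tau":[1.33565,5.70919,2.53215]}
{"k":37,"q":[0.93423,-1.31324,-0.55443],"qd":[0.67423,-1.11528,-0.04016],"p_ee":[0.28578,0.13275,0.66499],"tau":[1.34301,5.75229,2.54306]}
{"k":38,"q":[0.94087,-1.3243,-0.55474],"qd":[0.65475,-1.09726,-0.02169],"p_ee":[0.28607,0.13585,0.66125]}


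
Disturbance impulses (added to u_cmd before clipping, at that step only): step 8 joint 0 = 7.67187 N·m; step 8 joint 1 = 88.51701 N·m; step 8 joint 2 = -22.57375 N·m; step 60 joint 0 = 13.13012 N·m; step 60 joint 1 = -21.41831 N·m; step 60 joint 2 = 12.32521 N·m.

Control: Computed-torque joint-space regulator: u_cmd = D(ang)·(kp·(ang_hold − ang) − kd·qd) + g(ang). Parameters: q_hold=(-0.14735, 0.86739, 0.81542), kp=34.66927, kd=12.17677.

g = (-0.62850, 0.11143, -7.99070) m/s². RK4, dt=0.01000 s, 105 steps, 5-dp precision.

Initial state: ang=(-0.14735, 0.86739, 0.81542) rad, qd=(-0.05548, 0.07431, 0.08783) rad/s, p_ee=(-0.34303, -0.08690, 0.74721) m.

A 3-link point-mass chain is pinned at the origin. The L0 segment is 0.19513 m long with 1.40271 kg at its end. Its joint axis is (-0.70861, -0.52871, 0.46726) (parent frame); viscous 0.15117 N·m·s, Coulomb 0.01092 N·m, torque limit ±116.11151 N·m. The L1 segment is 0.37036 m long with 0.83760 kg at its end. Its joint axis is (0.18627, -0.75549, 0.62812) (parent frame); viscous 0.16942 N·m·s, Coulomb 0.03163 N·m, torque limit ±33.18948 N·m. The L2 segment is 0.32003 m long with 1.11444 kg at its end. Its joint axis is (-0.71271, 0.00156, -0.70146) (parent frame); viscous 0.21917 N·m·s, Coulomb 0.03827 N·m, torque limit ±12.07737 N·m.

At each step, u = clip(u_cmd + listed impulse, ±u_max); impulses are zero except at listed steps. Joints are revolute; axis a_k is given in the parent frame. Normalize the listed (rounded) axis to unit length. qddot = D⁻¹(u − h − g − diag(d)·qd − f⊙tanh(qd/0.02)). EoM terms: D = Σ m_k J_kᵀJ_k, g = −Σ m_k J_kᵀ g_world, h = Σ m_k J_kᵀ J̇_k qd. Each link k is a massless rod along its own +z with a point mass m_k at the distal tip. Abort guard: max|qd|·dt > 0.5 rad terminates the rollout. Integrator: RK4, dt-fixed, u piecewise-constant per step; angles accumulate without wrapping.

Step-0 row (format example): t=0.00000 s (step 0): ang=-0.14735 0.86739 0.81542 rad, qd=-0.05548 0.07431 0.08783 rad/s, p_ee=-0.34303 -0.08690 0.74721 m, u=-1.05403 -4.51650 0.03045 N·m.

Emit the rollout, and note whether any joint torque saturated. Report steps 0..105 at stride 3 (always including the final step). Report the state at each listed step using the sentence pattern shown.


t=0.03000 s (step 3): ang=-0.14849 0.86891 0.81646 rad, qd=-0.02510 0.03308 0.00140 rad/s, p_ee=-0.34320 -0.08754 0.74687 m, u=-1.09162 -4.44160 0.02594 N·m.
t=0.06000 s (step 6): ang=-0.14906 0.86965 0.81637 rad, qd=-0.01409 0.01792 -0.00385 rad/s, p_ee=-0.34332 -0.08798 0.74671 m, u=-1.11999 -4.38674 0.00798 N·m.
t=0.09000 s (step 9): ang=-0.14745 0.87170 0.80682 rad, qd=0.37585 0.34669 -1.86643 rad/s, p_ee=-0.34542 -0.09005 0.74595 m, u=-2.08739 -8.99238 1.45152 N·m.
t=0.12000 s (step 12): ang=-0.13907 0.88190 0.76737 rad, qd=0.19638 0.31919 -0.86547 rad/s, p_ee=-0.35512 -0.09862 0.74197 m, u=-1.84773 -7.78219 0.92780 N·m.
t=0.15000 s (step 15): ang=-0.13489 0.89035 0.74991 rad, qd=0.09167 0.24048 -0.35143 rad/s, p_ee=-0.36097 -0.10349 0.73885 m, u=-1.66823 -6.86768 0.60672 N·m.
t=0.18000 s (step 18): ang=-0.13309 0.89630 0.74372 rad, qd=0.03315 0.15669 -0.08867 rad/s, p_ee=-0.36429 -0.10602 0.73673 m, u=-1.53770 -6.17953 0.40021 N·m.
t=0.21000 s (step 21): ang=-0.13258 0.89983 0.74305 rad, qd=0.00769 0.07725 0.01391 rad/s, p_ee=-0.36591 -0.10705 0.73552 m, u=-1.44479 -5.66249 0.26961 N·m.
t=0.24000 s (step 24): ang=-0.13244 0.90106 0.74366 rad, qd=0.00213 0.00818 0.02497 rad/s, p_ee=-0.36641 -0.10723 0.73510 m, u=-1.37913 -5.27555 0.18888 N·m.
t=0.27000 s (step 27): ang=-0.13245 0.90061 0.74459 rad, qd=-0.00301 -0.03488 0.03686 rad/s, p_ee=-0.36618 -0.10690 0.73524 m, u=-1.33272 -5.00063 0.13079 N·m.
t=0.30000 s (step 30): ang=-0.13259 0.89912 0.74581 rad, qd=-0.00627 -0.06233 0.04342 rad/s, p_ee=-0.36548 -0.10623 0.73574 m, u=-1.30015 -4.79982 0.08880 N·m.
t=0.33000 s (step 33): ang=-0.13281 0.89698 0.74715 rad, qd=-0.00800 -0.07938 0.04571 rad/s, p_ee=-0.36448 -0.10536 0.73646 m, u=-1.27727 -4.65037 0.05806 N·m.
t=0.36000 s (step 36): ang=-0.13307 0.89444 0.74853 rad, qd=-0.00890 -0.08874 0.04593 rad/s, p_ee=-0.36331 -0.10438 0.73731 m, u=-1.26121 -4.53946 0.03553 N·m.
t=0.39000 s (step 39): ang=-0.13334 0.89171 0.74990 rad, qd=-0.00933 -0.09258 0.04511 rad/s, p_ee=-0.36205 -0.10335 0.73822 m, u=-1.24999 -4.45755 0.01908 N·m.
t=0.42000 s (step 42): ang=-0.13362 0.88893 0.75123 rad, qd=-0.00947 -0.09255 0.04376 rad/s, p_ee=-0.36076 -0.10233 0.73915 m, u=-1.24221 -4.39742 0.00716 N·m.
t=0.45000 s (step 45): ang=-0.13391 0.88619 0.75252 rad, qd=-0.00945 -0.08989 0.04215 rad/s, p_ee=-0.35948 -0.10132 0.74006 m, u=-1.23688 -4.35360 -0.00139 N·m.
t=0.48000 s (step 48): ang=-0.13419 0.88355 0.75376 rad, qd=-0.00933 -0.08553 0.04043 rad/s, p_ee=-0.35825 -0.10036 0.74093 m, u=-1.23330 -4.32199 -0.00743 N·m.
t=0.51000 s (step 51): ang=-0.13447 0.88107 0.75495 rad, qd=-0.00915 -0.08013 0.03871 rad/s, p_ee=-0.35708 -0.09946 0.74175 m, u=-1.23095 -4.29947 -0.01163 N·m.
t=0.54000 s (step 54): ang=-0.13474 0.87875 0.75608 rad, qd=-0.00894 -0.07416 0.03705 rad/s, p_ee=-0.35598 -0.09862 0.74252 m, u=-1.22947 -4.28369 -0.01446 N·m.
t=0.57000 s (step 57): ang=-0.13500 0.87662 0.75717 rad, qd=-0.00871 -0.06799 0.03547 rad/s, p_ee=-0.35495 -0.09784 0.74322 m, u=-1.22862 -4.27290 -0.01632 N·m.
t=0.60000 s (step 60): ang=-0.13526 0.87467 0.75821 rad, qd=-0.00846 -0.06184 0.03398 rad/s, p_ee=-0.35400 -0.09712 0.74386 m, u=11.90193 -25.68408 12.07737 N·m.
t=0.63000 s (step 63): ang=-0.13442 0.87091 0.79973 rad, qd=0.07170 -0.16745 1.21223 rad/s, p_ee=-0.35017 -0.08660 0.74466 m, u=-2.61561 -2.06779 -1.14846 N·m.
t=0.66000 s (step 66): ang=-0.13189 0.86564 0.82536 rad, qd=0.08740 -0.17482 0.56547 rad/s, p_ee=-0.34709 -0.07856 0.74575 m, u=-2.30588 -2.61053 -0.79899 N·m.
t=0.69000 s (step 69): ang=-0.12952 0.86080 0.83691 rad, qd=0.06726 -0.14445 0.23884 rad/s, p_ee=-0.34504 -0.07378 0.74680 m, u=-2.06395 -3.02436 -0.56947 N·m.
t=0.72000 s (step 72): ang=-0.12792 0.85706 0.84132 rad, qd=0.03941 -0.10441 0.07287 rad/s, p_ee=-0.34370 -0.07115 0.74768 m, u=-1.87604 -3.33944 -0.41327 N·m.
t=0.75000 s (step 75): ang=-0.12715 0.85452 0.84220 rad, qd=0.01154 -0.06345 0.00201 rad/s, p_ee=-0.34283 -0.06993 0.74833 m, u=-1.73061 -3.57859 -0.30754 N·m.
t=0.78000 s (step 78): ang=-0.12721 0.85324 0.84212 rad, qd=-0.01433 -0.02394 -0.00498 rad/s, p_ee=-0.34227 -0.06959 0.74872 m, u=-1.62061 -3.75894 -0.23995 N·m.
t=0.81000 s (step 81): ang=-0.12791 0.85294 0.84192 rad, qd=-0.03086 0.00235 -0.00890 rad/s, p_ee=-0.34191 -0.06981 0.74890 m, u=-1.53712 -3.88906 -0.19113 N·m.
t=0.84000 s (step 84): ang=-0.12899 0.85327 0.84159 rad, qd=-0.04056 0.01807 -0.01255 rad/s, p_ee=-0.34168 -0.07038 0.74895 m, u=-1.47227 -3.97791 -0.15645 N·m.
t=0.87000 s (step 87): ang=-0.13029 0.85397 0.84119 rad, qd=-0.04598 0.02769 -0.01408 rad/s, p_ee=-0.34153 -0.07115 0.74892 m, u=-1.42158 -4.04138 -0.13145 N·m.
t=0.90000 s (step 90): ang=-0.13171 0.85489 0.84075 rad, qd=-0.04837 0.03328 -0.01457 rad/s, p_ee=-0.34144 -0.07204 0.74883 m, u=-1.38187 -4.08825 -0.11299 N·m.
t=0.93000 s (step 93): ang=-0.13317 0.85593 0.84032 rad, qd=-0.04863 0.03605 -0.01464 rad/s, p_ee=-0.34139 -0.07298 0.74871 m, u=-1.35067 -4.12326 -0.09923 N·m.
t=0.96000 s (step 96): ang=-0.13462 0.85703 0.83988 rad, qd=-0.04743 0.03685 -0.01452 rad/s, p_ee=-0.34137 -0.07393 0.74857 m, u=-1.32610 -4.14951 -0.08893 N·m.
t=0.99000 s (step 99): ang=-0.13601 0.85813 0.83944 rad, qd=-0.04527 0.03632 -0.01429 rad/s, p_ee=-0.34137 -0.07485 0.74842 m, u=-1.30667 -4.16923 -0.08121 N·m.
t=1.02000 s (step 102): ang=-0.13733 0.85920 0.83902 rad, qd=-0.04253 0.03492 -0.01400 rad/s, p_ee=-0.34139 -0.07574 0.74827 m, u=-1.29125 -4.18407 -0.07542 N·m.
t=1.05000 s (step 105): ang=-0.13856 0.86022 0.83860 rad, qd=-0.03947 0.03298 -0.01367 rad/s, p_ee=-0.34141 -0.07658 0.74812 m.
any joint saturated: yes


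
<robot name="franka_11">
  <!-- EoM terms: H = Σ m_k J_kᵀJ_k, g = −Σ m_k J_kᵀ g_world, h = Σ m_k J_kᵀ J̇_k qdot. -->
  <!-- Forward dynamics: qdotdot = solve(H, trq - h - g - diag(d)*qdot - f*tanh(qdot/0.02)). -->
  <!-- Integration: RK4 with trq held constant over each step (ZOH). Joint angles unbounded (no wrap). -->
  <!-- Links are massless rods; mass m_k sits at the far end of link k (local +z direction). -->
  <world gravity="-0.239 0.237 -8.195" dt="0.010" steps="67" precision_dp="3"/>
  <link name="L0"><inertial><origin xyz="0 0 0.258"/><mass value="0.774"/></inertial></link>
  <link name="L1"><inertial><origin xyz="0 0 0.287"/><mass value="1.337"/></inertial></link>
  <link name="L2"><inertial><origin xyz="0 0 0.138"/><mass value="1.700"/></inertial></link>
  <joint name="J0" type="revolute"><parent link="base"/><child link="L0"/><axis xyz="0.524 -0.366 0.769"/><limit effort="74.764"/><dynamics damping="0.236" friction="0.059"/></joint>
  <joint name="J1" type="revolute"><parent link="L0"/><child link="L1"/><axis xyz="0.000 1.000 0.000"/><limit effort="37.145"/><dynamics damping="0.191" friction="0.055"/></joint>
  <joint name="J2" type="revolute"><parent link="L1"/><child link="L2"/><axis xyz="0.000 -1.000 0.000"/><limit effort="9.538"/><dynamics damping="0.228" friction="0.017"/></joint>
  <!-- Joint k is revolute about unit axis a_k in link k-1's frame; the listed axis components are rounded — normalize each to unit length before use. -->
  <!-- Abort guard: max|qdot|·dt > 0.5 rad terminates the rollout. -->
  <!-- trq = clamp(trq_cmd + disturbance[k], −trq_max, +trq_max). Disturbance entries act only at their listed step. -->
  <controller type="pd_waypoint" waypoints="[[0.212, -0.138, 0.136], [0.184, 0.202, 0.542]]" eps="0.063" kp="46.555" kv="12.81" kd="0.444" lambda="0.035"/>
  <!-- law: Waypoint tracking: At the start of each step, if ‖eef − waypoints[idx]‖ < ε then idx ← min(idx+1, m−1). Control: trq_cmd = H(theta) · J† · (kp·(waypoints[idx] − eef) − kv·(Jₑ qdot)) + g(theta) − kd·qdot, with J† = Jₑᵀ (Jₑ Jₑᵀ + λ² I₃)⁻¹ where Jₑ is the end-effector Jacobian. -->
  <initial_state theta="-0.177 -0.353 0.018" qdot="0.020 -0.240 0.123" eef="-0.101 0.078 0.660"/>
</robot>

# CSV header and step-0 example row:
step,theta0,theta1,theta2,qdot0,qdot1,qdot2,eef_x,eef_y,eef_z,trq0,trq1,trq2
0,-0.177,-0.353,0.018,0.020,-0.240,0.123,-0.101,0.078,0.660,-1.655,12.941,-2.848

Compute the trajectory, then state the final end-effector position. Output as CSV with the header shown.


step,theta0,theta1,theta2,qdot0,qdot1,qdot2,eef_x,eef_y,eef_z,trq0,trq1,trq2
1,-0.176,-0.354,0.020,0.093,0.089,0.306,-0.102,0.078,0.660,-1.608,11.788,-2.643
2,-0.175,-0.352,0.023,0.152,0.342,0.340,-0.102,0.078,0.660,-1.557,10.829,-2.396
3,-0.173,-0.347,0.027,0.202,0.566,0.375,-0.101,0.077,0.661,-1.519,10.026,-2.181
4,-0.171,-0.340,0.031,0.244,0.769,0.419,-0.099,0.075,0.661,-1.498,9.360,-1.998
5,-0.169,-0.332,0.036,0.280,0.955,0.475,-0.097,0.074,0.662,-1.499,8.816,-1.841
6,-0.166,-0.321,0.041,0.312,1.129,0.543,-0.095,0.072,0.663,-1.524,8.381,-1.708
7,-0.162,-0.309,0.046,0.340,1.295,0.626,-0.091,0.071,0.664,-1.576,8.046,-1.595
8,-0.159,-0.295,0.053,0.365,1.456,0.724,-0.088,0.069,0.666,-1.658,7.802,-1.500
9,-0.155,-0.280,0.061,0.388,1.616,0.841,-0.084,0.067,0.667,-1.771,7.640,-1.421
10,-0.151,-0.263,0.070,0.409,1.777,0.977,-0.079,0.064,0.668,-1.917,7.553,-1.354
11,-0.147,-0.245,0.081,0.429,1.943,1.134,-0.074,0.062,0.670,-2.092,7.532,-1.299
12,-0.143,-0.224,0.093,0.448,2.116,1.312,-0.069,0.060,0.671,-2.294,7.564,-1.253
13,-0.138,-0.202,0.107,0.465,2.297,1.513,-0.063,0.057,0.673,-2.514,7.631,-1.212
14,-0.133,-0.178,0.123,0.483,2.488,1.734,-0.056,0.055,0.674,-2.738,7.712,-1.174
15,-0.128,-0.152,0.142,0.500,2.687,1.972,-0.049,0.052,0.675,-2.948,7.775,-1.133
16,-0.123,-0.124,0.163,0.516,2.895,2.219,-0.042,0.049,0.676,-3.118,7.784,-1.085
17,-0.118,-0.094,0.187,0.533,3.107,2.468,-0.034,0.046,0.677,-3.223,7.699,-1.025
18,-0.113,-0.062,0.212,0.551,3.320,2.706,-0.025,0.044,0.678,-3.234,7.483,-0.945
19,-0.107,-0.028,0.241,0.568,3.529,2.923,-0.016,0.041,0.678,-3.134,7.109,-0.844
20,-0.101,0.008,0.271,0.587,3.728,3.106,-0.007,0.038,0.678,-2.914,6.567,-0.719
21,-0.095,0.046,0.303,0.608,3.911,3.247,0.003,0.035,0.678,-2.582,5.869,-0.570
22,-0.089,0.086,0.336,0.630,4.075,3.344,0.014,0.031,0.677,-2.157,5.041,-0.404
23,-0.083,0.128,0.369,0.655,4.218,3.396,0.025,0.028,0.676,-1.665,4.123,-0.224
24,-0.076,0.171,0.403,0.683,4.339,3.408,0.036,0.025,0.674,-1.137,3.155,-0.040
25,-0.069,0.215,0.437,0.714,4.438,3.385,0.048,0.022,0.672,-0.599,2.175,0.144
26,-0.062,0.259,0.471,0.749,4.519,3.335,0.060,0.019,0.669,-0.072,1.212,0.320
27,-0.054,0.305,0.504,0.789,4.581,3.264,0.072,0.016,0.666,0.428,0.287,0.486
28,-0.046,0.351,0.536,0.834,4.629,3.178,0.085,0.013,0.662,0.893,-0.589,0.638
29,-0.037,0.397,0.567,0.884,4.664,3.081,0.097,0.010,0.657,1.318,-1.408,0.776
30,-0.028,0.444,0.598,0.939,4.688,2.977,0.109,0.007,0.652,1.702,-2.169,0.900
31,-0.018,0.491,0.627,1.001,4.703,2.866,0.121,0.005,0.647,2.047,-2.874,1.010
32,-0.008,0.538,0.655,1.068,4.710,2.752,0.133,0.002,0.641,2.356,-3.527,1.107
33,0.003,0.585,0.682,1.142,4.711,2.635,0.145,-0.001,0.635,2.634,-4.131,1.193
34,0.015,0.632,0.707,1.223,4.706,2.516,0.156,-0.003,0.628,2.886,-4.693,1.268
35,0.027,0.679,0.732,1.309,4.697,2.396,0.167,-0.005,0.621,3.117,-5.218,1.335
36,0.041,0.726,0.755,1.402,4.683,2.274,0.177,-0.007,0.613,3.334,-5.712,1.394
37,0.055,0.773,0.777,1.500,4.665,2.151,0.188,-0.009,0.605,3.545,-6.179,1.448
38,0.071,0.819,0.798,1.602,4.642,2.027,0.197,-0.011,0.597,3.755,-6.627,1.496
39,0.087,0.866,0.818,1.709,4.614,1.903,0.207,-0.012,0.589,3.976,-7.061,1.541
40,0.105,0.912,0.836,1.819,4.582,1.778,0.216,-0.013,0.580,4.215,-7.486,1.582
41,0.124,0.957,0.853,1.933,4.544,1.652,0.224,-0.014,0.571,4.483,-7.910,1.623
42,0.144,1.002,0.869,2.055,4.502,1.524,0.232,-0.015,0.562,4.791,-8.339,1.664
43,0.165,1.047,0.884,2.189,4.457,1.390,0.239,-0.015,0.552,5.144,-8.778,1.708
44,0.188,1.091,0.897,2.342,4.412,1.246,0.246,-0.015,0.543,5.533,-9.220,1.754
45,0.212,1.135,0.909,2.521,4.369,1.092,0.252,-0.014,0.534,5.897,-9.632,1.803
46,0.238,1.179,0.919,2.717,4.324,0.935,0.257,-0.013,0.525,6.056,-9.907,1.842
47,0.266,1.222,0.927,2.884,4.266,0.811,0.262,-0.012,0.515,5.641,-9.831,1.841
48,0.295,1.264,0.935,2.910,4.166,0.801,0.266,-0.010,0.506,4.334,-9.210,1.754
49,0.323,1.305,0.945,2.648,3.991,1.002,0.269,-0.007,0.497,2.502,-8.231,1.560
50,0.347,1.343,0.957,2.074,3.743,1.401,0.272,-0.005,0.489,1.025,-7.385,1.313
51,0.364,1.379,0.973,1.344,3.464,1.840,0.275,-0.002,0.480,0.296,-6.927,1.106
52,0.373,1.413,0.993,0.626,3.196,2.183,0.277,0.000,0.472,0.146,-6.804,0.988
53,0.376,1.443,1.016,0.010,2.960,2.391,0.280,0.003,0.464,0.301,-6.882,0.956
54,0.374,1.472,1.040,-0.468,2.768,2.472,0.283,0.005,0.456,0.567,-7.063,0.988
55,0.367,1.499,1.065,-0.844,2.608,2.484,0.285,0.007,0.447,0.865,-7.281,1.047
56,0.358,1.524,1.090,-1.139,2.474,2.455,0.288,0.009,0.439,1.156,-7.501,1.116
57,0.345,1.548,1.114,-1.369,2.363,2.403,0.291,0.010,0.431,1.422,-7.711,1.186
58,0.330,1.572,1.138,-1.548,2.268,2.339,0.294,0.012,0.423,1.657,-7.901,1.251
59,0.314,1.594,1.161,-1.686,2.188,2.269,0.297,0.013,0.415,1.861,-8.069,1.310
60,0.297,1.615,1.183,-1.793,2.118,2.197,0.300,0.013,0.407,2.036,-8.215,1.360
61,0.278,1.636,1.205,-1.875,2.056,2.127,0.303,0.014,0.399,2.185,-8.339,1.403
62,0.259,1.656,1.226,-1.937,2.000,2.058,0.306,0.014,0.391,2.311,-8.442,1.439
63,0.240,1.676,1.246,-1.984,1.949,1.992,0.309,0.014,0.383,2.418,-8.527,1.469
64,0.220,1.695,1.266,-2.018,1.902,1.928,0.312,0.014,0.375,2.506,-8.594,1.493
65,0.199,1.714,1.285,-2.041,1.858,1.867,0.315,0.013,0.367,2.580,-8.646,1.513
66,0.179,1.733,1.303,-2.057,1.817,1.809,0.317,0.013,0.359,2.640,-8.683,1.528
67,0.158,1.751,1.321,-2.066,1.777,1.753,0.319,0.012,0.352,,,
# final eef position (m): 0.319 0.012 0.352


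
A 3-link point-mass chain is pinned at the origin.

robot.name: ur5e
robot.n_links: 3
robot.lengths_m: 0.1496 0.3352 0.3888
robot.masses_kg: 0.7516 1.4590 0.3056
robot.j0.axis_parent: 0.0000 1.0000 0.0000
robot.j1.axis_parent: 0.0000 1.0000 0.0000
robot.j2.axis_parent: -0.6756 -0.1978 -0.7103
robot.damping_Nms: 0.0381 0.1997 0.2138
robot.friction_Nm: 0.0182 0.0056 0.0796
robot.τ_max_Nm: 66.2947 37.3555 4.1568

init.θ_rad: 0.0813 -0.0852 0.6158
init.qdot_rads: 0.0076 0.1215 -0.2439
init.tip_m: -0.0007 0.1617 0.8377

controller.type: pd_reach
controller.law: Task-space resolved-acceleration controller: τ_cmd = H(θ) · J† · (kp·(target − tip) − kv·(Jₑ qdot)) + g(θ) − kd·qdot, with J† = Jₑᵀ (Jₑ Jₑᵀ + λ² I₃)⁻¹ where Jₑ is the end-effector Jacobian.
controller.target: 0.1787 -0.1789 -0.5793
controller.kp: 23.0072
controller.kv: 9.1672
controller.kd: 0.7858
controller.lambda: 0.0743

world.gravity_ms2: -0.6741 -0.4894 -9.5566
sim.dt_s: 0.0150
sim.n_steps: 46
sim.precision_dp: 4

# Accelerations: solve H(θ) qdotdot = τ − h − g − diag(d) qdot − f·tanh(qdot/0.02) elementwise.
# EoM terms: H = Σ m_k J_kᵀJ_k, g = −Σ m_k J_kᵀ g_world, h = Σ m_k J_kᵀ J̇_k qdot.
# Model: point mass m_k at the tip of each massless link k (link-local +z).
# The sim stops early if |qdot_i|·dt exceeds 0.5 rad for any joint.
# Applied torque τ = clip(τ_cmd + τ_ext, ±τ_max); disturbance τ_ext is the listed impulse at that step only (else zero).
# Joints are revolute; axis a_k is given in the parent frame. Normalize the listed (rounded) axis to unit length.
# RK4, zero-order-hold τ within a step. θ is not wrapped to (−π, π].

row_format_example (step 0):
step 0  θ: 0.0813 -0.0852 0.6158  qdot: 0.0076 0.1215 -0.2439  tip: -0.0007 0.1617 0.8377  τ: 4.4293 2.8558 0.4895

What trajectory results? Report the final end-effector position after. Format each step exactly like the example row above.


step 1  θ: 0.0857 -0.0883 0.6159  qdot: 0.5478 -0.4994 0.2305  tip: 0.0008 0.1618 0.8376  τ: 3.8519 3.2253 0.0184
step 2  θ: 0.0920 -0.0923 0.6197  qdot: 0.3124 -0.0513 0.2775  tip: 0.0036 0.1627 0.8371  τ: 3.4230 2.4199 -0.0372
step 3  θ: 0.0986 -0.0949 0.6242  qdot: 0.5606 -0.2883 0.3101  tip: 0.0075 0.1638 0.8366  τ: 2.9765 2.4234 -0.0727
step 4  θ: 0.1064 -0.0977 0.6288  qdot: 0.4950 -0.1027 0.3082  tip: 0.0123 0.1649 0.8360  τ: 2.6170 1.9783 -0.0767
step 5  θ: 0.1148 -0.0999 0.6335  qdot: 0.6142 -0.1846 0.3168  tip: 0.0180 0.1661 0.8353  τ: 2.2684 1.8605 -0.0884
step 6  θ: 0.1239 -0.1020 0.6382  qdot: 0.6086 -0.1027 0.3158  tip: 0.0244 0.1672 0.8346  τ: 1.9680 1.5784 -0.0913
step 7  θ: 0.1335 -0.1037 0.6430  qdot: 0.6725 -0.1255 0.3200  tip: 0.0315 0.1684 0.8338  τ: 1.6833 1.4318 -0.0983
step 8  θ: 0.1437 -0.1053 0.6478  qdot: 0.6859 -0.0849 0.3206  tip: 0.0391 0.1696 0.8329  τ: 1.4270 1.2281 -0.1019
step 9  θ: 0.1542 -0.1065 0.6526  qdot: 0.7246 -0.0854 0.3234  tip: 0.0473 0.1707 0.8319  τ: 1.1844 1.0826 -0.1071
step 10  θ: 0.1652 -0.1076 0.6575  qdot: 0.7422 -0.0615 0.3247  tip: 0.0559 0.1719 0.8307  τ: 0.9591 0.9195 -0.1109
step 11  θ: 0.1765 -0.1085 0.6624  qdot: 0.7683 -0.0537 0.3270  tip: 0.0649 0.1731 0.8295  τ: 0.7442 0.7825 -0.1152
step 12  θ: 0.1882 -0.1091 0.6673  qdot: 0.7851 -0.0366 0.3287  tip: 0.0743 0.1743 0.8281  τ: 0.5399 0.6416 -0.1189
step 13  θ: 0.2001 -0.1096 0.6723  qdot: 0.8043 -0.0261 0.3309  tip: 0.0841 0.1755 0.8266  τ: 0.3428 0.5134 -0.1229
step 14  θ: 0.2122 -0.1098 0.6772  qdot: 0.8195 -0.0126 0.3328  tip: 0.0942 0.1766 0.8249  τ: 0.1523 0.3861 -0.1266
step 15  θ: 0.2246 -0.1099 0.6822  qdot: 0.8353 -0.0025 0.3349  tip: 0.1045 0.1778 0.8230  τ: -0.0334 0.2661 -0.1303
step 16  θ: 0.2372 -0.1099 0.6873  qdot: 0.8486 0.0091 0.3369  tip: 0.1152 0.1790 0.8210  τ: -0.2149 0.1473 -0.1340
step 17  θ: 0.2500 -0.1096 0.6923  qdot: 0.8608 0.0204 0.3389  tip: 0.1260 0.1802 0.8188  τ: -0.3934 0.0309 -0.1376
step 18  θ: 0.2630 -0.1092 0.6974  qdot: 0.8707 0.0333 0.3408  tip: 0.1371 0.1815 0.8163  τ: -0.5698 -0.0858 -0.1411
step 19  θ: 0.2761 -0.1086 0.7026  qdot: 0.8794 0.0464 0.3428  tip: 0.1485 0.1827 0.8137  τ: -0.7451 -0.2019 -0.1447
step 20  θ: 0.2893 -0.1078 0.7077  qdot: 0.8868 0.0602 0.3448  tip: 0.1600 0.1839 0.8109  τ: -0.9198 -0.3182 -0.1483
step 21  θ: 0.3027 -0.1068 0.7129  qdot: 0.8931 0.0741 0.3468  tip: 0.1716 0.1851 0.8079  τ: -1.0945 -0.4346 -0.1519
step 22  θ: 0.3161 -0.1055 0.7181  qdot: 0.8983 0.0885 0.3488  tip: 0.1835 0.1863 0.8046  τ: -1.2694 -0.5514 -0.1556
step 23  θ: 0.3296 -0.1041 0.7234  qdot: 0.9025 0.1032 0.3508  tip: 0.1954 0.1875 0.8011  τ: -1.4448 -0.6689 -0.1592
step 24  θ: 0.3431 -0.1024 0.7287  qdot: 0.9057 0.1183 0.3528  tip: 0.2076 0.1888 0.7974  τ: -1.6209 -0.7871 -0.1629
step 25  θ: 0.3567 -0.1005 0.7340  qdot: 0.9079 0.1337 0.3549  tip: 0.2198 0.1900 0.7934  τ: -1.7978 -0.9062 -0.1667
step 26  θ: 0.3703 -0.0983 0.7393  qdot: 0.9092 0.1496 0.3569  tip: 0.2321 0.1912 0.7892  τ: -1.9756 -1.0263 -0.1704
step 27  θ: 0.3840 -0.0960 0.7447  qdot: 0.9095 0.1658 0.3590  tip: 0.2446 0.1925 0.7848  τ: -2.1544 -1.1473 -0.1742
step 28  θ: 0.3976 -0.0933 0.7501  qdot: 0.9088 0.1824 0.3611  tip: 0.2571 0.1937 0.7801  τ: -2.3340 -1.2694 -0.1781
step 29  θ: 0.4112 -0.0905 0.7555  qdot: 0.9072 0.1993 0.3632  tip: 0.2696 0.1950 0.7751  τ: -2.5146 -1.3924 -0.1819
step 30  θ: 0.4248 -0.0873 0.7610  qdot: 0.9046 0.2166 0.3654  tip: 0.2823 0.1962 0.7699  τ: -2.6960 -1.5163 -0.1858
step 31  θ: 0.4383 -0.0840 0.7665  qdot: 0.9011 0.2343 0.3676  tip: 0.2949 0.1975 0.7644  τ: -2.8781 -1.6412 -0.1898
step 32  θ: 0.4518 -0.0803 0.7720  qdot: 0.8966 0.2523 0.3698  tip: 0.3076 0.1987 0.7586  τ: -3.0608 -1.7668 -0.1937
step 33  θ: 0.4652 -0.0764 0.7776  qdot: 0.8912 0.2706 0.3721  tip: 0.3203 0.2000 0.7526  τ: -3.2440 -1.8932 -0.1977
step 34  θ: 0.4785 -0.0722 0.7832  qdot: 0.8849 0.2891 0.3744  tip: 0.3329 0.2012 0.7463  τ: -3.4274 -2.0201 -0.2017
step 35  θ: 0.4917 -0.0677 0.7888  qdot: 0.8776 0.3080 0.3768  tip: 0.3456 0.2025 0.7397  τ: -3.6110 -2.1475 -0.2057
step 36  θ: 0.5048 -0.0629 0.7945  qdot: 0.8694 0.3271 0.3793  tip: 0.3582 0.2038 0.7329  τ: -3.7944 -2.2753 -0.2097
step 37  θ: 0.5177 -0.0578 0.8002  qdot: 0.8603 0.3465 0.3817  tip: 0.3707 0.2050 0.7258  τ: -3.9775 -2.4032 -0.2138
step 38  θ: 0.5306 -0.0525 0.8059  qdot: 0.8502 0.3660 0.3843  tip: 0.3832 0.2063 0.7184  τ: -4.1601 -2.5311 -0.2178
step 39  θ: 0.5432 -0.0469 0.8117  qdot: 0.8393 0.3857 0.3869  tip: 0.3956 0.2076 0.7108  τ: -4.3418 -2.6588 -0.2218
step 40  θ: 0.5557 -0.0409 0.8175  qdot: 0.8275 0.4055 0.3896  tip: 0.4079 0.2089 0.7029  τ: -4.5225 -2.7861 -0.2259
step 41  θ: 0.5680 -0.0347 0.8234  qdot: 0.8149 0.4255 0.3923  tip: 0.4201 0.2101 0.6947  τ: -4.7018 -2.9129 -0.2298
step 42  θ: 0.5801 -0.0282 0.8293  qdot: 0.8014 0.4455 0.3951  tip: 0.4321 0.2114 0.6863  τ: -4.8795 -3.0389 -0.2338
step 43  θ: 0.5920 -0.0213 0.8353  qdot: 0.7871 0.4657 0.3979  tip: 0.4440 0.2127 0.6777  τ: -5.0553 -3.1640 -0.2378
step 44  θ: 0.6037 -0.0142 0.8413  qdot: 0.7721 0.4858 0.4009  tip: 0.4558 0.2140 0.6688  τ: -5.2289 -3.2878 -0.2416
step 45  θ: 0.6152 -0.0067 0.8473  qdot: 0.7563 0.5059 0.4038  tip: 0.4674 0.2153 0.6597  τ: -5.4000 -3.4102 -0.2455
step 46  θ: 0.6264 0.0010 0.8534  qdot: 0.7398 0.5260 0.4068  tip: 0.4788 0.2166 0.6504
final tip position (m): 0.4788 0.2166 0.6504
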